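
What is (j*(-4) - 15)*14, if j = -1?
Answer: -154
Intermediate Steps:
(j*(-4) - 15)*14 = (-1*(-4) - 15)*14 = (4 - 15)*14 = -11*14 = -154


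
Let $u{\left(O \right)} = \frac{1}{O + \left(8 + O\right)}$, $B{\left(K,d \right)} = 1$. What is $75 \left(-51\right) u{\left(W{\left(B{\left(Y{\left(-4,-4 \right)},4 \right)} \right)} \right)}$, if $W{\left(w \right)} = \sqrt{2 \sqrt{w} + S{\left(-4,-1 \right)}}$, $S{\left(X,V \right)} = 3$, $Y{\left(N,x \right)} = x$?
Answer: $- \frac{7650}{11} + \frac{3825 \sqrt{5}}{22} \approx -306.68$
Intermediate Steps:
$W{\left(w \right)} = \sqrt{3 + 2 \sqrt{w}}$ ($W{\left(w \right)} = \sqrt{2 \sqrt{w} + 3} = \sqrt{3 + 2 \sqrt{w}}$)
$u{\left(O \right)} = \frac{1}{8 + 2 O}$
$75 \left(-51\right) u{\left(W{\left(B{\left(Y{\left(-4,-4 \right)},4 \right)} \right)} \right)} = 75 \left(-51\right) \frac{1}{2 \left(4 + \sqrt{3 + 2 \sqrt{1}}\right)} = - 3825 \frac{1}{2 \left(4 + \sqrt{3 + 2 \cdot 1}\right)} = - 3825 \frac{1}{2 \left(4 + \sqrt{3 + 2}\right)} = - 3825 \frac{1}{2 \left(4 + \sqrt{5}\right)} = - \frac{3825}{2 \left(4 + \sqrt{5}\right)}$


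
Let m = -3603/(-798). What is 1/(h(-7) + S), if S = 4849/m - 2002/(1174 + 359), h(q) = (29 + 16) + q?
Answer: 263019/292124882 ≈ 0.00090036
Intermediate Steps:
h(q) = 45 + q
m = 1201/266 (m = -3603*(-1/798) = 1201/266 ≈ 4.5150)
S = 282130160/263019 (S = 4849/(1201/266) - 2002/(1174 + 359) = 4849*(266/1201) - 2002/1533 = 1289834/1201 - 2002*1/1533 = 1289834/1201 - 286/219 = 282130160/263019 ≈ 1072.7)
1/(h(-7) + S) = 1/((45 - 7) + 282130160/263019) = 1/(38 + 282130160/263019) = 1/(292124882/263019) = 263019/292124882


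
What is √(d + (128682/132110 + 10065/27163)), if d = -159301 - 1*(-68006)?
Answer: I*√293905326997750619055905/1794251965 ≈ 302.15*I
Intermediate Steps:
d = -91295 (d = -159301 + 68006 = -91295)
√(d + (128682/132110 + 10065/27163)) = √(-91295 + (128682/132110 + 10065/27163)) = √(-91295 + (128682*(1/132110) + 10065*(1/27163))) = √(-91295 + (64341/66055 + 10065/27163)) = √(-91295 + 2412538158/1794251965) = √(-163803820606517/1794251965) = I*√293905326997750619055905/1794251965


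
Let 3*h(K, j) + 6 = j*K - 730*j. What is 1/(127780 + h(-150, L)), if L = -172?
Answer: 3/534694 ≈ 5.6107e-6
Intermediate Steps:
h(K, j) = -2 - 730*j/3 + K*j/3 (h(K, j) = -2 + (j*K - 730*j)/3 = -2 + (K*j - 730*j)/3 = -2 + (-730*j + K*j)/3 = -2 + (-730*j/3 + K*j/3) = -2 - 730*j/3 + K*j/3)
1/(127780 + h(-150, L)) = 1/(127780 + (-2 - 730/3*(-172) + (⅓)*(-150)*(-172))) = 1/(127780 + (-2 + 125560/3 + 8600)) = 1/(127780 + 151354/3) = 1/(534694/3) = 3/534694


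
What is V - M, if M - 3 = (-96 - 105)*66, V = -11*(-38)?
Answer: 13681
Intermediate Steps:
V = 418
M = -13263 (M = 3 + (-96 - 105)*66 = 3 - 201*66 = 3 - 13266 = -13263)
V - M = 418 - 1*(-13263) = 418 + 13263 = 13681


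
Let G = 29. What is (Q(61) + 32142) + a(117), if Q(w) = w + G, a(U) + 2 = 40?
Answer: 32270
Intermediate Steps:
a(U) = 38 (a(U) = -2 + 40 = 38)
Q(w) = 29 + w (Q(w) = w + 29 = 29 + w)
(Q(61) + 32142) + a(117) = ((29 + 61) + 32142) + 38 = (90 + 32142) + 38 = 32232 + 38 = 32270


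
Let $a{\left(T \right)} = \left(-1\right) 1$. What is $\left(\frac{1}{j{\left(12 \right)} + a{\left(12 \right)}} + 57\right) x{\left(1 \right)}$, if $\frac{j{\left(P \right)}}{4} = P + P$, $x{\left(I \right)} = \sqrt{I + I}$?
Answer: $\frac{5416 \sqrt{2}}{95} \approx 80.625$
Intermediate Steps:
$x{\left(I \right)} = \sqrt{2} \sqrt{I}$ ($x{\left(I \right)} = \sqrt{2 I} = \sqrt{2} \sqrt{I}$)
$a{\left(T \right)} = -1$
$j{\left(P \right)} = 8 P$ ($j{\left(P \right)} = 4 \left(P + P\right) = 4 \cdot 2 P = 8 P$)
$\left(\frac{1}{j{\left(12 \right)} + a{\left(12 \right)}} + 57\right) x{\left(1 \right)} = \left(\frac{1}{8 \cdot 12 - 1} + 57\right) \sqrt{2} \sqrt{1} = \left(\frac{1}{96 - 1} + 57\right) \sqrt{2} \cdot 1 = \left(\frac{1}{95} + 57\right) \sqrt{2} = \frac{5416 \sqrt{2}}{95}$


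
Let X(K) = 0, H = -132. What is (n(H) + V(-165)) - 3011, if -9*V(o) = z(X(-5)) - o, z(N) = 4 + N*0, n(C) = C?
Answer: -28456/9 ≈ -3161.8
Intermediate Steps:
z(N) = 4 (z(N) = 4 + 0 = 4)
V(o) = -4/9 + o/9 (V(o) = -(4 - o)/9 = -4/9 + o/9)
(n(H) + V(-165)) - 3011 = (-132 + (-4/9 + (1/9)*(-165))) - 3011 = (-132 + (-4/9 - 55/3)) - 3011 = (-132 - 169/9) - 3011 = -1357/9 - 3011 = -28456/9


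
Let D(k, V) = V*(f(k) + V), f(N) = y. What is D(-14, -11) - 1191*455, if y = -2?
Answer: -541762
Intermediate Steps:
f(N) = -2
D(k, V) = V*(-2 + V)
D(-14, -11) - 1191*455 = -11*(-2 - 11) - 1191*455 = -11*(-13) - 541905 = 143 - 541905 = -541762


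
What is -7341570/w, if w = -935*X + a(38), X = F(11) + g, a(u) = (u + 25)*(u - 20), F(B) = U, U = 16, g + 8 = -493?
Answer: -7341570/454609 ≈ -16.149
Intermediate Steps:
g = -501 (g = -8 - 493 = -501)
F(B) = 16
a(u) = (-20 + u)*(25 + u) (a(u) = (25 + u)*(-20 + u) = (-20 + u)*(25 + u))
X = -485 (X = 16 - 501 = -485)
w = 454609 (w = -935*(-485) + (-500 + 38² + 5*38) = 453475 + (-500 + 1444 + 190) = 453475 + 1134 = 454609)
-7341570/w = -7341570/454609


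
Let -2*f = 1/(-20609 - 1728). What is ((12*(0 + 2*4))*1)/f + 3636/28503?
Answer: 13582325972/3167 ≈ 4.2887e+6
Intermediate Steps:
f = 1/44674 (f = -1/(2*(-20609 - 1728)) = -1/2/(-22337) = -1/2*(-1/22337) = 1/44674 ≈ 2.2384e-5)
((12*(0 + 2*4))*1)/f + 3636/28503 = ((12*(0 + 2*4))*1)/(1/44674) + 3636/28503 = ((12*(0 + 8))*1)*44674 + 3636*(1/28503) = ((12*8)*1)*44674 + 404/3167 = (96*1)*44674 + 404/3167 = 96*44674 + 404/3167 = 4288704 + 404/3167 = 13582325972/3167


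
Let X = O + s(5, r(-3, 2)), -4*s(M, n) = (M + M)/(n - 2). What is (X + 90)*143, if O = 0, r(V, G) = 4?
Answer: 50765/4 ≈ 12691.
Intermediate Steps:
s(M, n) = -M/(2*(-2 + n)) (s(M, n) = -(M + M)/(4*(n - 2)) = -2*M/(4*(-2 + n)) = -M/(2*(-2 + n)))
X = -5/4 (X = 0 - 1*5/(-4 + 2*4) = 0 - 1*5/(-4 + 8) = 0 - 1*5/4 = 0 - 1*5*1/4 = 0 - 5/4 = -5/4 ≈ -1.2500)
(X + 90)*143 = (-5/4 + 90)*143 = (355/4)*143 = 50765/4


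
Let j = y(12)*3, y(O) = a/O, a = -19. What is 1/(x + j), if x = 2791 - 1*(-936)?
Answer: 4/14889 ≈ 0.00026865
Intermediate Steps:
y(O) = -19/O
j = -19/4 (j = -19/12*3 = -19/4 ≈ -4.7500)
x = 3727 (x = 2791 + 936 = 3727)
1/(x + j) = 1/(3727 - 19/4) = 1/(14889/4) = 4/14889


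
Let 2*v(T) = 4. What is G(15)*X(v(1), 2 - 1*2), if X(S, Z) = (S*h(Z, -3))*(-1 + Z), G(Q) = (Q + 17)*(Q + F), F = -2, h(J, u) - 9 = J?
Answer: -7488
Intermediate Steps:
h(J, u) = 9 + J
v(T) = 2 (v(T) = (1/2)*4 = 2)
G(Q) = (-2 + Q)*(17 + Q) (G(Q) = (Q + 17)*(Q - 2) = (17 + Q)*(-2 + Q) = (-2 + Q)*(17 + Q))
X(S, Z) = S*(-1 + Z)*(9 + Z) (X(S, Z) = (S*(9 + Z))*(-1 + Z) = S*(-1 + Z)*(9 + Z))
G(15)*X(v(1), 2 - 1*2) = (-34 + 15**2 + 15*15)*(2*(-1 + (2 - 1*2))*(9 + (2 - 1*2))) = (-34 + 225 + 225)*(2*(-1 + (2 - 2))*(9 + (2 - 2))) = 416*(2*(-1 + 0)*(9 + 0)) = 416*(2*(-1)*9) = 416*(-18) = -7488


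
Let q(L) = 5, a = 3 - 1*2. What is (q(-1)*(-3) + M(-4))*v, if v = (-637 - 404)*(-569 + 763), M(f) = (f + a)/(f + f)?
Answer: 11814309/4 ≈ 2.9536e+6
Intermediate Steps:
a = 1 (a = 3 - 2 = 1)
M(f) = (1 + f)/(2*f) (M(f) = (f + 1)/(f + f) = (1 + f)/((2*f)) = (1 + f)*(1/(2*f)) = (1 + f)/(2*f))
v = -201954 (v = -1041*194 = -201954)
(q(-1)*(-3) + M(-4))*v = (5*(-3) + (½)*(1 - 4)/(-4))*(-201954) = (-15 + (½)*(-¼)*(-3))*(-201954) = (-15 + 3/8)*(-201954) = -117/8*(-201954) = 11814309/4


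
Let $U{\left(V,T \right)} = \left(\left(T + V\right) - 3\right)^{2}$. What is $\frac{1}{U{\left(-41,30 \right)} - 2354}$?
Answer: $- \frac{1}{2158} \approx -0.00046339$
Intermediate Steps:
$U{\left(V,T \right)} = \left(-3 + T + V\right)^{2}$
$\frac{1}{U{\left(-41,30 \right)} - 2354} = \frac{1}{\left(-3 + 30 - 41\right)^{2} - 2354} = \frac{1}{\left(-14\right)^{2} - 2354} = \frac{1}{196 - 2354} = \frac{1}{-2158} = - \frac{1}{2158}$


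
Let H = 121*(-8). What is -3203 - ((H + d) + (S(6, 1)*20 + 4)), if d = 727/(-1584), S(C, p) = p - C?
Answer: -3387449/1584 ≈ -2138.5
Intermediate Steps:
H = -968
d = -727/1584 (d = 727*(-1/1584) = -727/1584 ≈ -0.45896)
-3203 - ((H + d) + (S(6, 1)*20 + 4)) = -3203 - ((-968 - 727/1584) + ((1 - 1*6)*20 + 4)) = -3203 - (-1534039/1584 + ((1 - 6)*20 + 4)) = -3203 - (-1534039/1584 + (-5*20 + 4)) = -3203 - (-1534039/1584 + (-100 + 4)) = -3203 - (-1534039/1584 - 96) = -3203 - 1*(-1686103/1584) = -3203 + 1686103/1584 = -3387449/1584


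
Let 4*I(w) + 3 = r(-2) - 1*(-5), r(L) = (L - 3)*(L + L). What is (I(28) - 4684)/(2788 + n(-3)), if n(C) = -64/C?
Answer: -28071/16856 ≈ -1.6653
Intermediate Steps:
r(L) = 2*L*(-3 + L) (r(L) = (-3 + L)*(2*L) = 2*L*(-3 + L))
I(w) = 11/2 (I(w) = -¾ + (2*(-2)*(-3 - 2) - 1*(-5))/4 = -¾ + (2*(-2)*(-5) + 5)/4 = -¾ + (20 + 5)/4 = -¾ + (¼)*25 = -¾ + 25/4 = 11/2)
(I(28) - 4684)/(2788 + n(-3)) = (11/2 - 4684)/(2788 - 64/(-3)) = -9357/(2*(2788 - 64*(-⅓))) = -9357/(2*(2788 + 64/3)) = -9357/(2*8428/3) = -9357/2*3/8428 = -28071/16856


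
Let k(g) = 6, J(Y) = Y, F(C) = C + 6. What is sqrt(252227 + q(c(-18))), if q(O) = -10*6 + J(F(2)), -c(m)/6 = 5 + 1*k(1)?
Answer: 5*sqrt(10087) ≈ 502.17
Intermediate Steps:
F(C) = 6 + C
c(m) = -66 (c(m) = -6*(5 + 1*6) = -6*(5 + 6) = -6*11 = -66)
q(O) = -52 (q(O) = -10*6 + (6 + 2) = -60 + 8 = -52)
sqrt(252227 + q(c(-18))) = sqrt(252227 - 52) = sqrt(252175) = 5*sqrt(10087)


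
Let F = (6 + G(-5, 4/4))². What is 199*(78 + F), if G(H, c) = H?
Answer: 15721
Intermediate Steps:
F = 1 (F = (6 - 5)² = 1² = 1)
199*(78 + F) = 199*(78 + 1) = 199*79 = 15721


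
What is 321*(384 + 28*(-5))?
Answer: 78324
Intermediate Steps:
321*(384 + 28*(-5)) = 321*(384 - 140) = 321*244 = 78324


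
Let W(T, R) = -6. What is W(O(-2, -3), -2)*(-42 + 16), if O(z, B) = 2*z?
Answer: 156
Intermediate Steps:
W(O(-2, -3), -2)*(-42 + 16) = -6*(-42 + 16) = -6*(-26) = 156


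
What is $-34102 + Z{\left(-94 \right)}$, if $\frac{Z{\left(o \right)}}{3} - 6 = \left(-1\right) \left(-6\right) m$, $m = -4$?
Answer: $-34156$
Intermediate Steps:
$Z{\left(o \right)} = -54$ ($Z{\left(o \right)} = 18 + 3 \left(-1\right) \left(-6\right) \left(-4\right) = 18 + 3 \cdot 6 \left(-4\right) = 18 + 3 \left(-24\right) = 18 - 72 = -54$)
$-34102 + Z{\left(-94 \right)} = -34102 - 54 = -34156$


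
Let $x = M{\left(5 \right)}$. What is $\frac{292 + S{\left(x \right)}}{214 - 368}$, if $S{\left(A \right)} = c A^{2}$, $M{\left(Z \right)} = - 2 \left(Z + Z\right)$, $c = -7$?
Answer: $\frac{114}{7} \approx 16.286$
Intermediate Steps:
$M{\left(Z \right)} = - 4 Z$ ($M{\left(Z \right)} = - 2 \cdot 2 Z = - 4 Z$)
$x = -20$ ($x = \left(-4\right) 5 = -20$)
$S{\left(A \right)} = - 7 A^{2}$
$\frac{292 + S{\left(x \right)}}{214 - 368} = \frac{292 - 7 \left(-20\right)^{2}}{214 - 368} = \frac{292 - 2800}{-154} = \left(292 - 2800\right) \left(- \frac{1}{154}\right) = \left(-2508\right) \left(- \frac{1}{154}\right) = \frac{114}{7}$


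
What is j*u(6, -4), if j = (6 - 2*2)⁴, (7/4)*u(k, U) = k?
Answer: 384/7 ≈ 54.857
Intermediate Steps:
u(k, U) = 4*k/7
j = 16 (j = (6 - 4)⁴ = 2⁴ = 16)
j*u(6, -4) = 16*((4/7)*6) = 16*(24/7) = 384/7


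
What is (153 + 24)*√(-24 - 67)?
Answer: 177*I*√91 ≈ 1688.5*I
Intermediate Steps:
(153 + 24)*√(-24 - 67) = 177*√(-91) = 177*(I*√91) = 177*I*√91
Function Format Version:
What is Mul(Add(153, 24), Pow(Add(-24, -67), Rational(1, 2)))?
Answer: Mul(177, I, Pow(91, Rational(1, 2))) ≈ Mul(1688.5, I)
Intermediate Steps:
Mul(Add(153, 24), Pow(Add(-24, -67), Rational(1, 2))) = Mul(177, Pow(-91, Rational(1, 2))) = Mul(177, Mul(I, Pow(91, Rational(1, 2)))) = Mul(177, I, Pow(91, Rational(1, 2)))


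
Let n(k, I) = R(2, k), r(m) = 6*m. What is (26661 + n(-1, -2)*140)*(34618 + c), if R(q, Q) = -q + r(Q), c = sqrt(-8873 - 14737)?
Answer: 884178338 + 25541*I*sqrt(23610) ≈ 8.8418e+8 + 3.9245e+6*I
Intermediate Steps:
c = I*sqrt(23610) (c = sqrt(-23610) = I*sqrt(23610) ≈ 153.66*I)
R(q, Q) = -q + 6*Q
n(k, I) = -2 + 6*k (n(k, I) = -1*2 + 6*k = -2 + 6*k)
(26661 + n(-1, -2)*140)*(34618 + c) = (26661 + (-2 + 6*(-1))*140)*(34618 + I*sqrt(23610)) = (26661 + (-2 - 6)*140)*(34618 + I*sqrt(23610)) = (26661 - 8*140)*(34618 + I*sqrt(23610)) = (26661 - 1120)*(34618 + I*sqrt(23610)) = 25541*(34618 + I*sqrt(23610)) = 884178338 + 25541*I*sqrt(23610)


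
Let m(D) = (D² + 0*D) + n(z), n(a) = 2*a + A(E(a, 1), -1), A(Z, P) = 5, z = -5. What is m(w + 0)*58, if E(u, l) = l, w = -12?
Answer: 8062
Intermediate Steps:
n(a) = 5 + 2*a (n(a) = 2*a + 5 = 5 + 2*a)
m(D) = -5 + D² (m(D) = (D² + 0*D) + (5 + 2*(-5)) = (D² + 0) + (5 - 10) = D² - 5 = -5 + D²)
m(w + 0)*58 = (-5 + (-12 + 0)²)*58 = (-5 + (-12)²)*58 = (-5 + 144)*58 = 139*58 = 8062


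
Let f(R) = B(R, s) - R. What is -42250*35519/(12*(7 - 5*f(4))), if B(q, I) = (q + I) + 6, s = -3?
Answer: 750338875/48 ≈ 1.5632e+7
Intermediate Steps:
B(q, I) = 6 + I + q (B(q, I) = (I + q) + 6 = 6 + I + q)
f(R) = 3 (f(R) = (6 - 3 + R) - R = (3 + R) - R = 3)
-42250*35519/(12*(7 - 5*f(4))) = -42250*35519/(12*(7 - 5*3)) = -42250*35519/(12*(7 - 15)) = -42250/(-8*12*(1/35519)) = -42250/((-96*1/35519)) = -42250/(-96/35519) = -42250*(-35519/96) = 750338875/48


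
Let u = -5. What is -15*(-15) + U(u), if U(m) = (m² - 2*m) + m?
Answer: 255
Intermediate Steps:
U(m) = m² - m
-15*(-15) + U(u) = -15*(-15) - 5*(-1 - 5) = 225 - 5*(-6) = 225 + 30 = 255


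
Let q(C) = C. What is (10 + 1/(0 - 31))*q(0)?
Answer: 0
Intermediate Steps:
(10 + 1/(0 - 31))*q(0) = (10 + 1/(0 - 31))*0 = (10 + 1/(-31))*0 = (10 - 1/31)*0 = (309/31)*0 = 0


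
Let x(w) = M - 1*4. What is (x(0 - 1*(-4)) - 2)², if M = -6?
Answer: 144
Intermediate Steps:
x(w) = -10 (x(w) = -6 - 1*4 = -6 - 4 = -10)
(x(0 - 1*(-4)) - 2)² = (-10 - 2)² = (-12)² = 144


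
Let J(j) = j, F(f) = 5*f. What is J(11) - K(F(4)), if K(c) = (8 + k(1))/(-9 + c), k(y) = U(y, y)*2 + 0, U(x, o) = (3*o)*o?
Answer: 107/11 ≈ 9.7273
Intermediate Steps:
U(x, o) = 3*o²
k(y) = 6*y² (k(y) = (3*y²)*2 + 0 = 6*y² + 0 = 6*y²)
K(c) = 14/(-9 + c) (K(c) = (8 + 6*1²)/(-9 + c) = (8 + 6*1)/(-9 + c) = (8 + 6)/(-9 + c) = 14/(-9 + c))
J(11) - K(F(4)) = 11 - 14/(-9 + 5*4) = 11 - 14/(-9 + 20) = 11 - 14/11 = 107/11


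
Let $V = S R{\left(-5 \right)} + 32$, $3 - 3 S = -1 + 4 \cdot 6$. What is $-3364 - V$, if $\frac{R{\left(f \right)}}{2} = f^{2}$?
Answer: $- \frac{9188}{3} \approx -3062.7$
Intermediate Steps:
$R{\left(f \right)} = 2 f^{2}$
$S = - \frac{20}{3}$ ($S = 1 - \frac{-1 + 4 \cdot 6}{3} = 1 - \frac{-1 + 24}{3} = 1 - \frac{23}{3} = - \frac{20}{3} \approx -6.6667$)
$V = - \frac{904}{3}$ ($V = - \frac{20 \cdot 2 \left(-5\right)^{2}}{3} + 32 = - \frac{20 \cdot 2 \cdot 25}{3} + 32 = \left(- \frac{20}{3}\right) 50 + 32 = - \frac{1000}{3} + 32 = - \frac{904}{3} \approx -301.33$)
$-3364 - V = -3364 - - \frac{904}{3} = -3364 + \frac{904}{3} = - \frac{9188}{3}$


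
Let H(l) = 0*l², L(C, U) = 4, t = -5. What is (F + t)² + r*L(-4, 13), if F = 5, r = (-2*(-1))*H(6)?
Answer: 0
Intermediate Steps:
H(l) = 0
r = 0 (r = -2*(-1)*0 = 2*0 = 0)
(F + t)² + r*L(-4, 13) = (5 - 5)² + 0*4 = 0² + 0 = 0 + 0 = 0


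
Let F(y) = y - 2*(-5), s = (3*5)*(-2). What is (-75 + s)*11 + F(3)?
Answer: -1142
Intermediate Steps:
s = -30 (s = 15*(-2) = -30)
F(y) = 10 + y (F(y) = y + 10 = 10 + y)
(-75 + s)*11 + F(3) = (-75 - 30)*11 + (10 + 3) = -105*11 + 13 = -1155 + 13 = -1142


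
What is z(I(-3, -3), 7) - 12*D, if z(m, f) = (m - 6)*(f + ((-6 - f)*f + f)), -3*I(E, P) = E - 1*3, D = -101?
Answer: 1520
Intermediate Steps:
I(E, P) = 1 - E/3 (I(E, P) = -(E - 1*3)/3 = -(E - 3)/3 = -(-3 + E)/3 = 1 - E/3)
z(m, f) = (-6 + m)*(2*f + f*(-6 - f)) (z(m, f) = (-6 + m)*(f + (f*(-6 - f) + f)) = (-6 + m)*(f + (f + f*(-6 - f))) = (-6 + m)*(2*f + f*(-6 - f)))
z(I(-3, -3), 7) - 12*D = 7*(24 - 4*(1 - 1/3*(-3)) + 6*7 - 1*7*(1 - 1/3*(-3))) - 12*(-101) = 7*(24 - 4*(1 + 1) + 42 - 1*7*(1 + 1)) + 1212 = 7*(24 - 4*2 + 42 - 1*7*2) + 1212 = 7*(24 - 8 + 42 - 14) + 1212 = 7*44 + 1212 = 308 + 1212 = 1520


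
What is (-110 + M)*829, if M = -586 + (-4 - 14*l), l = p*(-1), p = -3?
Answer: -615118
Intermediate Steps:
l = 3 (l = -3*(-1) = 3)
M = -632 (M = -586 + (-4 - 14*3) = -586 + (-4 - 42) = -586 - 46 = -632)
(-110 + M)*829 = (-110 - 632)*829 = -742*829 = -615118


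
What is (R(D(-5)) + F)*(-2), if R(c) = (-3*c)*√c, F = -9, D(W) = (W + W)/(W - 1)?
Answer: 18 + 10*√15/3 ≈ 30.910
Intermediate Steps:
D(W) = 2*W/(-1 + W) (D(W) = (2*W)/(-1 + W) = 2*W/(-1 + W))
R(c) = -3*c^(3/2)
(R(D(-5)) + F)*(-2) = (-3*10*√10*(-1/(-1 - 5))^(3/2) - 9)*(-2) = (-3*10*√10*(-1/(-6))^(3/2) - 9)*(-2) = (-3*5*√15/9 - 9)*(-2) = (-5*√15/3 - 9)*(-2) = (-9 - 5*√15/3)*(-2) = 18 + 10*√15/3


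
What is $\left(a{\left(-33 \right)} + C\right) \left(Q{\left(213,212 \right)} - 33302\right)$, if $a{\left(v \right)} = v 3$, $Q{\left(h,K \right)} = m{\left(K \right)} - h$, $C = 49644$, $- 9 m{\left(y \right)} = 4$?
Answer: $-1660522695$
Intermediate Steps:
$m{\left(y \right)} = - \frac{4}{9}$ ($m{\left(y \right)} = \left(- \frac{1}{9}\right) 4 = - \frac{4}{9}$)
$Q{\left(h,K \right)} = - \frac{4}{9} - h$
$a{\left(v \right)} = 3 v$
$\left(a{\left(-33 \right)} + C\right) \left(Q{\left(213,212 \right)} - 33302\right) = \left(3 \left(-33\right) + 49644\right) \left(\left(- \frac{4}{9} - 213\right) - 33302\right) = \left(-99 + 49644\right) \left(\left(- \frac{4}{9} - 213\right) - 33302\right) = 49545 \left(- \frac{1921}{9} - 33302\right) = 49545 \left(- \frac{301639}{9}\right) = -1660522695$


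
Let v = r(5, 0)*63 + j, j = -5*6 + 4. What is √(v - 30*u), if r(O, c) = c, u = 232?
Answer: I*√6986 ≈ 83.582*I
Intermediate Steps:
j = -26 (j = -30 + 4 = -26)
v = -26 (v = 0*63 - 26 = 0 - 26 = -26)
√(v - 30*u) = √(-26 - 30*232) = √(-26 - 6960) = √(-6986) = I*√6986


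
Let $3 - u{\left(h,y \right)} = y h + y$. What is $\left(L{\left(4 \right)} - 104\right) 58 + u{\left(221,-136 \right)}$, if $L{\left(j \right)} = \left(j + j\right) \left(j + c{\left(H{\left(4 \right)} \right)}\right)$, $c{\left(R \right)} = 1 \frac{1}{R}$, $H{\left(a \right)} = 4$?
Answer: $26135$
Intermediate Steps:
$u{\left(h,y \right)} = 3 - y - h y$ ($u{\left(h,y \right)} = 3 - \left(y h + y\right) = 3 - \left(h y + y\right) = 3 - \left(y + h y\right) = 3 - y - h y$)
$c{\left(R \right)} = \frac{1}{R}$
$L{\left(j \right)} = 2 j \left(\frac{1}{4} + j\right)$ ($L{\left(j \right)} = \left(j + j\right) \left(j + \frac{1}{4}\right) = 2 j \left(j + \frac{1}{4}\right) = 2 j \left(\frac{1}{4} + j\right)$)
$\left(L{\left(4 \right)} - 104\right) 58 + u{\left(221,-136 \right)} = \left(\frac{1}{2} \cdot 4 \left(1 + 4 \cdot 4\right) - 104\right) 58 - \left(-139 - 30056\right) = \left(\frac{1}{2} \cdot 4 \left(1 + 16\right) - 104\right) 58 + \left(3 + 136 + 30056\right) = \left(\frac{1}{2} \cdot 4 \cdot 17 - 104\right) 58 + 30195 = \left(34 - 104\right) 58 + 30195 = \left(-70\right) 58 + 30195 = -4060 + 30195 = 26135$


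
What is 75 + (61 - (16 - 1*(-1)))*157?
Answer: 6983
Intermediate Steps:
75 + (61 - (16 - 1*(-1)))*157 = 75 + (61 - (16 + 1))*157 = 75 + (61 - 1*17)*157 = 75 + (61 - 17)*157 = 75 + 44*157 = 75 + 6908 = 6983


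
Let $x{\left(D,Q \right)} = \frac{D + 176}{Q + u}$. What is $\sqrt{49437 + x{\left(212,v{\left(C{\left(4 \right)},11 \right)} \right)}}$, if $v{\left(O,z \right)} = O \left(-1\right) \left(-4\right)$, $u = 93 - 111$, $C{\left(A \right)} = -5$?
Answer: $\frac{\sqrt{17843071}}{19} \approx 222.32$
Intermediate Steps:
$u = -18$ ($u = 93 - 111 = -18$)
$v{\left(O,z \right)} = 4 O$ ($v{\left(O,z \right)} = - O \left(-4\right) = 4 O$)
$x{\left(D,Q \right)} = \frac{176 + D}{-18 + Q}$ ($x{\left(D,Q \right)} = \frac{D + 176}{Q - 18} = \frac{176 + D}{-18 + Q}$)
$\sqrt{49437 + x{\left(212,v{\left(C{\left(4 \right)},11 \right)} \right)}} = \sqrt{49437 + \frac{176 + 212}{-18 + 4 \left(-5\right)}} = \sqrt{49437 + \frac{1}{-18 - 20} \cdot 388} = \sqrt{49437 + \frac{1}{-38} \cdot 388} = \sqrt{49437 - \frac{194}{19}} = \sqrt{\frac{939109}{19}} = \frac{\sqrt{17843071}}{19}$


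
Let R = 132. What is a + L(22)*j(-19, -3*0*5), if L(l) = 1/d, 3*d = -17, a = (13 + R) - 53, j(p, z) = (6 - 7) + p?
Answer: 1624/17 ≈ 95.529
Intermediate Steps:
j(p, z) = -1 + p
a = 92 (a = (13 + 132) - 53 = 145 - 53 = 92)
d = -17/3 (d = (1/3)*(-17) = -17/3 ≈ -5.6667)
L(l) = -3/17 (L(l) = 1/(-17/3) = -3/17)
a + L(22)*j(-19, -3*0*5) = 92 - 3*(-1 - 19)/17 = 92 - 3/17*(-20) = 92 + 60/17 = 1624/17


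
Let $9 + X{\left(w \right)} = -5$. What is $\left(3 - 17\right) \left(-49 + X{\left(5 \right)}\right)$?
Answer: $882$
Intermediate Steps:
$X{\left(w \right)} = -14$ ($X{\left(w \right)} = -9 - 5 = -14$)
$\left(3 - 17\right) \left(-49 + X{\left(5 \right)}\right) = \left(3 - 17\right) \left(-49 - 14\right) = \left(3 - 17\right) \left(-63\right) = \left(-14\right) \left(-63\right) = 882$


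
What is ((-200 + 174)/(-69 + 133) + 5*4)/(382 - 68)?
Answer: 627/10048 ≈ 0.062400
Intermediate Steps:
((-200 + 174)/(-69 + 133) + 5*4)/(382 - 68) = (-26/64 + 20)/314 = (-26*1/64 + 20)*(1/314) = (-13/32 + 20)*(1/314) = (627/32)*(1/314) = 627/10048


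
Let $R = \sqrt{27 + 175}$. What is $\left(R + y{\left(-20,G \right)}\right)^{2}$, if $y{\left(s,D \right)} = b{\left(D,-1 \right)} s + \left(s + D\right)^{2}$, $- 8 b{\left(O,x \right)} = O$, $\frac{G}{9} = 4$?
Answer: $\left(346 + \sqrt{202}\right)^{2} \approx 1.2975 \cdot 10^{5}$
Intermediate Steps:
$G = 36$ ($G = 9 \cdot 4 = 36$)
$b{\left(O,x \right)} = - \frac{O}{8}$
$y{\left(s,D \right)} = \left(D + s\right)^{2} - \frac{D s}{8}$ ($y{\left(s,D \right)} = - \frac{D}{8} s + \left(s + D\right)^{2} = - \frac{D s}{8} + \left(D + s\right)^{2} = \left(D + s\right)^{2} - \frac{D s}{8}$)
$R = \sqrt{202} \approx 14.213$
$\left(R + y{\left(-20,G \right)}\right)^{2} = \left(\sqrt{202} - \left(-90 - \left(36 - 20\right)^{2}\right)\right)^{2} = \left(\sqrt{202} + \left(16^{2} + 90\right)\right)^{2} = \left(\sqrt{202} + \left(256 + 90\right)\right)^{2} = \left(\sqrt{202} + 346\right)^{2} = \left(346 + \sqrt{202}\right)^{2}$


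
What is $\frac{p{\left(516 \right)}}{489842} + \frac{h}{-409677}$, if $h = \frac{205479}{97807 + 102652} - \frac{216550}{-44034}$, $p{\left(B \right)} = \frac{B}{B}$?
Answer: $- \frac{11039821434224225}{885689108592196000302} \approx -1.2465 \cdot 10^{-5}$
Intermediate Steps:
$p{\left(B \right)} = 1$
$h = \frac{26228729368}{4413505803}$ ($h = \frac{205479}{200459} - - \frac{108275}{22017} = 205479 \cdot \frac{1}{200459} + \frac{108275}{22017} = \frac{205479}{200459} + \frac{108275}{22017} = \frac{26228729368}{4413505803} \approx 5.9428$)
$\frac{p{\left(516 \right)}}{489842} + \frac{h}{-409677} = 1 \cdot \frac{1}{489842} + \frac{26228729368}{4413505803 \left(-409677\right)} = 1 \cdot \frac{1}{489842} + \frac{26228729368}{4413505803} \left(- \frac{1}{409677}\right) = \frac{1}{489842} - \frac{26228729368}{1808111816855631} = - \frac{11039821434224225}{885689108592196000302}$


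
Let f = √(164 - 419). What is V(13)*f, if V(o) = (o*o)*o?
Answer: 2197*I*√255 ≈ 35083.0*I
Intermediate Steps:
V(o) = o³ (V(o) = o²*o = o³)
f = I*√255 (f = √(-255) = I*√255 ≈ 15.969*I)
V(13)*f = 13³*(I*√255) = 2197*(I*√255) = 2197*I*√255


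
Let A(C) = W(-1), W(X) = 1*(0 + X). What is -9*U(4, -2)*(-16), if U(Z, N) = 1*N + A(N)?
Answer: -432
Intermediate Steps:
W(X) = X (W(X) = 1*X = X)
A(C) = -1
U(Z, N) = -1 + N (U(Z, N) = 1*N - 1 = N - 1 = -1 + N)
-9*U(4, -2)*(-16) = -9*(-1 - 2)*(-16) = -9*(-3)*(-16) = 27*(-16) = -432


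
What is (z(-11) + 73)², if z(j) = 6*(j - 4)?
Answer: 289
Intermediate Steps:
z(j) = -24 + 6*j (z(j) = 6*(-4 + j) = -24 + 6*j)
(z(-11) + 73)² = ((-24 + 6*(-11)) + 73)² = ((-24 - 66) + 73)² = (-90 + 73)² = (-17)² = 289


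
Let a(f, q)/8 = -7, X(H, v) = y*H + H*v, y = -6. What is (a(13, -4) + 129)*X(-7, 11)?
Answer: -2555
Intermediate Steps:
X(H, v) = -6*H + H*v
a(f, q) = -56 (a(f, q) = 8*(-7) = -56)
(a(13, -4) + 129)*X(-7, 11) = (-56 + 129)*(-7*(-6 + 11)) = 73*(-7*5) = 73*(-35) = -2555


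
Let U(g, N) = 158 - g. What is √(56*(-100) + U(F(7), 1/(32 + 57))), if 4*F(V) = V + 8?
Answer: I*√21783/2 ≈ 73.795*I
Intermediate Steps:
F(V) = 2 + V/4 (F(V) = (V + 8)/4 = (8 + V)/4 = 2 + V/4)
√(56*(-100) + U(F(7), 1/(32 + 57))) = √(56*(-100) + (158 - (2 + (¼)*7))) = √(-5600 + (158 - (2 + 7/4))) = √(-5600 + (158 - 1*15/4)) = √(-5600 + (158 - 15/4)) = √(-5600 + 617/4) = √(-21783/4) = I*√21783/2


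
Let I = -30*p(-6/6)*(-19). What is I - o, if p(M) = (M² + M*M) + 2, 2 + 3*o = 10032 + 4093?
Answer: -7283/3 ≈ -2427.7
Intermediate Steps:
o = 14123/3 (o = -⅔ + (10032 + 4093)/3 = -⅔ + (⅓)*14125 = -⅔ + 14125/3 = 14123/3 ≈ 4707.7)
p(M) = 2 + 2*M² (p(M) = (M² + M²) + 2 = 2*M² + 2 = 2 + 2*M²)
I = 2280 (I = -30*(2 + 2*(-6/6)²)*(-19) = -30*(2 + 2*(-6*⅙)²)*(-19) = -30*(2 + 2*(-1)²)*(-19) = -30*(2 + 2*1)*(-19) = -30*(2 + 2)*(-19) = -30*4*(-19) = -120*(-19) = 2280)
I - o = 2280 - 1*14123/3 = 2280 - 14123/3 = -7283/3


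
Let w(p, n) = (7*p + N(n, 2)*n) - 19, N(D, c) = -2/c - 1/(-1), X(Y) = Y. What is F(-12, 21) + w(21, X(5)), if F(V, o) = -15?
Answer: 113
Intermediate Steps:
N(D, c) = 1 - 2/c (N(D, c) = -2/c - 1*(-1) = -2/c + 1 = 1 - 2/c)
w(p, n) = -19 + 7*p (w(p, n) = (7*p + ((-2 + 2)/2)*n) - 19 = (7*p + ((½)*0)*n) - 19 = (7*p + 0*n) - 19 = (7*p + 0) - 19 = 7*p - 19 = -19 + 7*p)
F(-12, 21) + w(21, X(5)) = -15 + (-19 + 7*21) = -15 + (-19 + 147) = -15 + 128 = 113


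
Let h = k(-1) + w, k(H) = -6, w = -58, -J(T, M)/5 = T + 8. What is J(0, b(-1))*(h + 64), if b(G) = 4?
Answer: 0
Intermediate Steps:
J(T, M) = -40 - 5*T (J(T, M) = -5*(T + 8) = -5*(8 + T) = -40 - 5*T)
h = -64 (h = -6 - 58 = -64)
J(0, b(-1))*(h + 64) = (-40 - 5*0)*(-64 + 64) = (-40 + 0)*0 = -40*0 = 0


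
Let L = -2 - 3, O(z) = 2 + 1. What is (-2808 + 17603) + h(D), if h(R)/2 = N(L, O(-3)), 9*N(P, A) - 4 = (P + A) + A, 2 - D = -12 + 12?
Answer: 133165/9 ≈ 14796.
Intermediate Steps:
O(z) = 3
L = -5
D = 2 (D = 2 - (-12 + 12) = 2 - 1*0 = 2 + 0 = 2)
N(P, A) = 4/9 + P/9 + 2*A/9 (N(P, A) = 4/9 + ((P + A) + A)/9 = 4/9 + ((A + P) + A)/9 = 4/9 + (P + 2*A)/9 = 4/9 + (P/9 + 2*A/9) = 4/9 + P/9 + 2*A/9)
h(R) = 10/9 (h(R) = 2*(4/9 + (1/9)*(-5) + (2/9)*3) = 2*(4/9 - 5/9 + 2/3) = 2*(5/9) = 10/9)
(-2808 + 17603) + h(D) = (-2808 + 17603) + 10/9 = 14795 + 10/9 = 133165/9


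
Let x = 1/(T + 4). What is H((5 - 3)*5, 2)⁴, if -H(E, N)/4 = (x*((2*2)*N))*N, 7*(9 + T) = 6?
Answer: 40282095616/707281 ≈ 56953.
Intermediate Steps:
T = -57/7 (T = -9 + (⅐)*6 = -9 + 6/7 = -57/7 ≈ -8.1429)
x = -7/29 (x = 1/(-57/7 + 4) = 1/(-29/7) = -7/29 ≈ -0.24138)
H(E, N) = 112*N²/29 (H(E, N) = -4*(-7*2*2*N/29)*N = -4*(-28*N/29)*N = -(-112)*N²/29 = 112*N²/29)
H((5 - 3)*5, 2)⁴ = ((112/29)*2²)⁴ = ((112/29)*4)⁴ = (448/29)⁴ = 40282095616/707281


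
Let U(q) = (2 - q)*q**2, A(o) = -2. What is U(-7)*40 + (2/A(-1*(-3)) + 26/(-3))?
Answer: 52891/3 ≈ 17630.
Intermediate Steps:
U(q) = q**2*(2 - q)
U(-7)*40 + (2/A(-1*(-3)) + 26/(-3)) = ((-7)**2*(2 - 1*(-7)))*40 + (2/(-2) + 26/(-3)) = (49*(2 + 7))*40 + (2*(-1/2) + 26*(-1/3)) = (49*9)*40 + (-1 - 26/3) = 441*40 - 29/3 = 17640 - 29/3 = 52891/3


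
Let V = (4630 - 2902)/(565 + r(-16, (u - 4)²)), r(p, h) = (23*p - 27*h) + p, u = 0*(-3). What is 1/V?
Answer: -251/1728 ≈ -0.14525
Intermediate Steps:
u = 0
r(p, h) = -27*h + 24*p (r(p, h) = (-27*h + 23*p) + p = -27*h + 24*p)
V = -1728/251 (V = (4630 - 2902)/(565 + (-27*(0 - 4)² + 24*(-16))) = 1728/(565 + (-27*(-4)² - 384)) = 1728/(565 + (-27*16 - 384)) = 1728/(565 + (-432 - 384)) = 1728/(565 - 816) = 1728/(-251) = 1728*(-1/251) = -1728/251 ≈ -6.8845)
1/V = 1/(-1728/251) = -251/1728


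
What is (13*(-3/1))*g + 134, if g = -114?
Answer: 4580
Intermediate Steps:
(13*(-3/1))*g + 134 = (13*(-3/1))*(-114) + 134 = (13*(-3*1))*(-114) + 134 = (13*(-3))*(-114) + 134 = -39*(-114) + 134 = 4446 + 134 = 4580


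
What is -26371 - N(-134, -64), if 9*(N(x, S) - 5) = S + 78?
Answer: -237398/9 ≈ -26378.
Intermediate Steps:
N(x, S) = 41/3 + S/9 (N(x, S) = 5 + (S + 78)/9 = 5 + (78 + S)/9 = 5 + (26/3 + S/9) = 41/3 + S/9)
-26371 - N(-134, -64) = -26371 - (41/3 + (⅑)*(-64)) = -26371 - (41/3 - 64/9) = -26371 - 1*59/9 = -26371 - 59/9 = -237398/9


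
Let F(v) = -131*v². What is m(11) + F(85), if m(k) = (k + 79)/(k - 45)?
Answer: -16090120/17 ≈ -9.4648e+5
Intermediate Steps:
m(k) = (79 + k)/(-45 + k)
m(11) + F(85) = (79 + 11)/(-45 + 11) - 131*85² = 90/(-34) - 131*7225 = -1/34*90 - 946475 = -45/17 - 946475 = -16090120/17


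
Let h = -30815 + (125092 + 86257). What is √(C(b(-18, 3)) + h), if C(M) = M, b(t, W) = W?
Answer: √180537 ≈ 424.90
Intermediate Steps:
h = 180534 (h = -30815 + 211349 = 180534)
√(C(b(-18, 3)) + h) = √(3 + 180534) = √180537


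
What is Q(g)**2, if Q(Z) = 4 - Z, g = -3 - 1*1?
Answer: 64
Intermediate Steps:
g = -4 (g = -3 - 1 = -4)
Q(g)**2 = (4 - 1*(-4))**2 = (4 + 4)**2 = 8**2 = 64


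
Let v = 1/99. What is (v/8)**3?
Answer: 1/496793088 ≈ 2.0129e-9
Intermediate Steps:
v = 1/99 ≈ 0.010101
(v/8)**3 = ((1/99)/8)**3 = ((1/99)*(1/8))**3 = (1/792)**3 = 1/496793088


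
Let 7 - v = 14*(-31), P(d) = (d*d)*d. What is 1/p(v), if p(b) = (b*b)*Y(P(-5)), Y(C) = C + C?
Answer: -1/48620250 ≈ -2.0568e-8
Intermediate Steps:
P(d) = d**3 (P(d) = d**2*d = d**3)
v = 441 (v = 7 - 14*(-31) = 7 - 1*(-434) = 7 + 434 = 441)
Y(C) = 2*C
p(b) = -250*b**2 (p(b) = (b*b)*(2*(-5)**3) = b**2*(2*(-125)) = b**2*(-250) = -250*b**2)
1/p(v) = 1/(-250*441**2) = 1/(-250*194481) = 1/(-48620250) = -1/48620250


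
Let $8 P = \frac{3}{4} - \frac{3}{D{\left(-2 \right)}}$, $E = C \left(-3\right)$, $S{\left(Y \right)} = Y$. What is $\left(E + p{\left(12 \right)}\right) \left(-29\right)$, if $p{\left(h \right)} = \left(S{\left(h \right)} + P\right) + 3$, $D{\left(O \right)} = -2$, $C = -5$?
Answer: $- \frac{28101}{32} \approx -878.16$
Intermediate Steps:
$E = 15$ ($E = \left(-5\right) \left(-3\right) = 15$)
$P = \frac{9}{32}$ ($P = \frac{\frac{3}{4} - \frac{3}{-2}}{8} = \frac{3 \cdot \frac{1}{4} - - \frac{3}{2}}{8} = \frac{\frac{3}{4} + \frac{3}{2}}{8} = \frac{1}{8} \cdot \frac{9}{4} = \frac{9}{32} \approx 0.28125$)
$p{\left(h \right)} = \frac{105}{32} + h$ ($p{\left(h \right)} = \left(h + \frac{9}{32}\right) + 3 = \left(\frac{9}{32} + h\right) + 3 = \frac{105}{32} + h$)
$\left(E + p{\left(12 \right)}\right) \left(-29\right) = \left(15 + \left(\frac{105}{32} + 12\right)\right) \left(-29\right) = \left(15 + \frac{489}{32}\right) \left(-29\right) = \frac{969}{32} \left(-29\right) = - \frac{28101}{32}$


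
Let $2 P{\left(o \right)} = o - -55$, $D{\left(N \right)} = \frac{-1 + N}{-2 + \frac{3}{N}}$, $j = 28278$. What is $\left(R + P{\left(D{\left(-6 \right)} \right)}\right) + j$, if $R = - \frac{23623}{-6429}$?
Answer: $\frac{1820086831}{64290} \approx 28311.0$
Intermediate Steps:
$D{\left(N \right)} = \frac{-1 + N}{-2 + \frac{3}{N}}$
$P{\left(o \right)} = \frac{55}{2} + \frac{o}{2}$ ($P{\left(o \right)} = \frac{o - -55}{2} = \frac{o + 55}{2} = \frac{55 + o}{2} = \frac{55}{2} + \frac{o}{2}$)
$R = \frac{23623}{6429}$ ($R = \left(-23623\right) \left(- \frac{1}{6429}\right) = \frac{23623}{6429} \approx 3.6744$)
$\left(R + P{\left(D{\left(-6 \right)} \right)}\right) + j = \left(\frac{23623}{6429} + \left(\frac{55}{2} + \frac{\left(-6\right) \frac{1}{-3 + 2 \left(-6\right)} \left(1 - -6\right)}{2}\right)\right) + 28278 = \left(\frac{23623}{6429} + \left(\frac{55}{2} + \frac{\left(-6\right) \frac{1}{-3 - 12} \left(1 + 6\right)}{2}\right)\right) + 28278 = \left(\frac{23623}{6429} + \left(\frac{55}{2} + \frac{\left(-6\right) \frac{1}{-15} \cdot 7}{2}\right)\right) + 28278 = \left(\frac{23623}{6429} + \left(\frac{55}{2} + \frac{\left(-6\right) \left(- \frac{1}{15}\right) 7}{2}\right)\right) + 28278 = \left(\frac{23623}{6429} + \left(\frac{55}{2} + \frac{1}{2} \cdot \frac{14}{5}\right)\right) + 28278 = \left(\frac{23623}{6429} + \left(\frac{55}{2} + \frac{7}{5}\right)\right) + 28278 = \left(\frac{23623}{6429} + \frac{289}{10}\right) + 28278 = \frac{2094211}{64290} + 28278 = \frac{1820086831}{64290}$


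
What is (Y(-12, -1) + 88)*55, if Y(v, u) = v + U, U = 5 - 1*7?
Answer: 4070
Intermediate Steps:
U = -2 (U = 5 - 7 = -2)
Y(v, u) = -2 + v (Y(v, u) = v - 2 = -2 + v)
(Y(-12, -1) + 88)*55 = ((-2 - 12) + 88)*55 = (-14 + 88)*55 = 74*55 = 4070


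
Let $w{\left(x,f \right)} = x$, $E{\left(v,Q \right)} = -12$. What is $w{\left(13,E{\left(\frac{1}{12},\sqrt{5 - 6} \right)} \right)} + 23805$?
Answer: $23818$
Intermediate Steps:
$w{\left(13,E{\left(\frac{1}{12},\sqrt{5 - 6} \right)} \right)} + 23805 = 13 + 23805 = 23818$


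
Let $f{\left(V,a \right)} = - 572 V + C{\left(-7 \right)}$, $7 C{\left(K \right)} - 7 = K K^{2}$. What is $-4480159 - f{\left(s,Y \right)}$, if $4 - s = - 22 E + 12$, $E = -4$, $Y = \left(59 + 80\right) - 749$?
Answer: $-4535023$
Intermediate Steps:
$Y = -610$ ($Y = 139 - 749 = -610$)
$C{\left(K \right)} = 1 + \frac{K^{3}}{7}$ ($C{\left(K \right)} = 1 + \frac{K K^{2}}{7} = 1 + \frac{K^{3}}{7}$)
$s = -96$ ($s = 4 - \left(\left(-22\right) \left(-4\right) + 12\right) = 4 - \left(88 + 12\right) = 4 - 100 = -96$)
$f{\left(V,a \right)} = -48 - 572 V$ ($f{\left(V,a \right)} = - 572 V + \left(1 + \frac{\left(-7\right)^{3}}{7}\right) = - 572 V + \left(1 + \frac{1}{7} \left(-343\right)\right) = - 572 V + \left(1 - 49\right) = - 572 V - 48 = -48 - 572 V$)
$-4480159 - f{\left(s,Y \right)} = -4480159 - \left(-48 - -54912\right) = -4480159 - \left(-48 + 54912\right) = -4480159 - 54864 = -4535023$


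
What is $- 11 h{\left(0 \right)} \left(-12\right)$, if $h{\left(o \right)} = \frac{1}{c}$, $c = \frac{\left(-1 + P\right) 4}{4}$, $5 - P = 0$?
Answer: $33$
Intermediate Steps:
$P = 5$ ($P = 5 - 0 = 5 + 0 = 5$)
$c = 4$ ($c = \frac{\left(-1 + 5\right) 4}{4} = 4 \cdot 4 \cdot \frac{1}{4} = 16 \cdot \frac{1}{4} = 4$)
$h{\left(o \right)} = \frac{1}{4}$
$- 11 h{\left(0 \right)} \left(-12\right) = \left(-11\right) \frac{1}{4} \left(-12\right) = \left(- \frac{11}{4}\right) \left(-12\right) = 33$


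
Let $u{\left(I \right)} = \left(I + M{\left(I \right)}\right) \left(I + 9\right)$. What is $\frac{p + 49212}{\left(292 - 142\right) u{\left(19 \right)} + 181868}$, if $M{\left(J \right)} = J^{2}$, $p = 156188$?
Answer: $\frac{51350}{444467} \approx 0.11553$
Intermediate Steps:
$u{\left(I \right)} = \left(9 + I\right) \left(I + I^{2}\right)$ ($u{\left(I \right)} = \left(I + I^{2}\right) \left(I + 9\right) = \left(I + I^{2}\right) \left(9 + I\right) = \left(9 + I\right) \left(I + I^{2}\right)$)
$\frac{p + 49212}{\left(292 - 142\right) u{\left(19 \right)} + 181868} = \frac{156188 + 49212}{\left(292 - 142\right) 19 \left(9 + 19^{2} + 10 \cdot 19\right) + 181868} = \frac{205400}{150 \cdot 19 \left(9 + 361 + 190\right) + 181868} = \frac{205400}{150 \cdot 19 \cdot 560 + 181868} = \frac{205400}{150 \cdot 10640 + 181868} = \frac{205400}{1596000 + 181868} = \frac{205400}{1777868} = 205400 \cdot \frac{1}{1777868} = \frac{51350}{444467}$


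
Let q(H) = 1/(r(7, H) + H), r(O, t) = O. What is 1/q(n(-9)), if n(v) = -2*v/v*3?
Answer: 1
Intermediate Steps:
n(v) = -6 (n(v) = -2*1*3 = -2*3 = -6)
q(H) = 1/(7 + H)
1/q(n(-9)) = 1/(1/(7 - 6)) = 1/(1/1) = 1/1 = 1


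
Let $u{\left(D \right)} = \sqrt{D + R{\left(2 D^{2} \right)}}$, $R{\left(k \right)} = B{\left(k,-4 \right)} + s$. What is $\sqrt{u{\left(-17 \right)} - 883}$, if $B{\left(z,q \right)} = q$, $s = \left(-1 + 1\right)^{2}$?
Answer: $\sqrt{-883 + i \sqrt{21}} \approx 0.07711 + 29.715 i$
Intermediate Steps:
$s = 0$ ($s = 0^{2} = 0$)
$R{\left(k \right)} = -4$ ($R{\left(k \right)} = -4 + 0 = -4$)
$u{\left(D \right)} = \sqrt{-4 + D}$ ($u{\left(D \right)} = \sqrt{D - 4} = \sqrt{-4 + D}$)
$\sqrt{u{\left(-17 \right)} - 883} = \sqrt{\sqrt{-4 - 17} - 883} = \sqrt{\sqrt{-21} - 883} = \sqrt{i \sqrt{21} - 883} = \sqrt{-883 + i \sqrt{21}}$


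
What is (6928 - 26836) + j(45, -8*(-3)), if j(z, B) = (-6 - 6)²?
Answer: -19764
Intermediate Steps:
j(z, B) = 144 (j(z, B) = (-12)² = 144)
(6928 - 26836) + j(45, -8*(-3)) = (6928 - 26836) + 144 = -19908 + 144 = -19764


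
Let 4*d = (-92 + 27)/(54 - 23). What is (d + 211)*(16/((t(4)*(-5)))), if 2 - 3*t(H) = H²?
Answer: 156594/1085 ≈ 144.33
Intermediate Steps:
d = -65/124 (d = ((-92 + 27)/(54 - 23))/4 = (-65/31)/4 = (-65*1/31)/4 = (¼)*(-65/31) = -65/124 ≈ -0.52419)
t(H) = ⅔ - H²/3
(d + 211)*(16/((t(4)*(-5)))) = (-65/124 + 211)*(16/(((⅔ - ⅓*4²)*(-5)))) = 26099*(16/(((⅔ - ⅓*16)*(-5))))/124 = 26099*(16/(((⅔ - 16/3)*(-5))))/124 = 26099*(16/((-14/3*(-5))))/124 = 26099*(16/(70/3))/124 = 26099*(16*(3/70))/124 = (26099/124)*(24/35) = 156594/1085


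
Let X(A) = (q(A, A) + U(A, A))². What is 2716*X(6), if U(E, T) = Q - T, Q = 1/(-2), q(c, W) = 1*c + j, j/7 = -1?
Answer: 152775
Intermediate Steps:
j = -7 (j = 7*(-1) = -7)
q(c, W) = -7 + c (q(c, W) = 1*c - 7 = c - 7 = -7 + c)
Q = -½ ≈ -0.50000
U(E, T) = -½ - T
X(A) = 225/4 (X(A) = ((-7 + A) + (-½ - A))² = (-15/2)² = 225/4)
2716*X(6) = 2716*(225/4) = 152775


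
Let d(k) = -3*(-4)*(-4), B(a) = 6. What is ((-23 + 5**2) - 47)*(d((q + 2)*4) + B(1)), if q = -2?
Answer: 1890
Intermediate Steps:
d(k) = -48 (d(k) = 12*(-4) = -48)
((-23 + 5**2) - 47)*(d((q + 2)*4) + B(1)) = ((-23 + 5**2) - 47)*(-48 + 6) = ((-23 + 25) - 47)*(-42) = (2 - 47)*(-42) = -45*(-42) = 1890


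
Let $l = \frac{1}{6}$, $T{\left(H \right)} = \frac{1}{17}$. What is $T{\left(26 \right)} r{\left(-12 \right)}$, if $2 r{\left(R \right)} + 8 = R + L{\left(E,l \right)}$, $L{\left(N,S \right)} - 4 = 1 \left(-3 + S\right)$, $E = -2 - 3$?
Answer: $- \frac{113}{204} \approx -0.55392$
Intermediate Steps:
$E = -5$ ($E = -2 - 3 = -5$)
$T{\left(H \right)} = \frac{1}{17}$
$l = \frac{1}{6} \approx 0.16667$
$L{\left(N,S \right)} = 1 + S$ ($L{\left(N,S \right)} = 4 + 1 \left(-3 + S\right) = 4 + \left(-3 + S\right) = 1 + S$)
$r{\left(R \right)} = - \frac{41}{12} + \frac{R}{2}$ ($r{\left(R \right)} = -4 + \frac{R + \left(1 + \frac{1}{6}\right)}{2} = -4 + \frac{R + \frac{7}{6}}{2} = -4 + \frac{\frac{7}{6} + R}{2} = -4 + \left(\frac{7}{12} + \frac{R}{2}\right) = - \frac{41}{12} + \frac{R}{2}$)
$T{\left(26 \right)} r{\left(-12 \right)} = \frac{- \frac{41}{12} + \frac{1}{2} \left(-12\right)}{17} = \frac{- \frac{41}{12} - 6}{17} = \frac{1}{17} \left(- \frac{113}{12}\right) = - \frac{113}{204}$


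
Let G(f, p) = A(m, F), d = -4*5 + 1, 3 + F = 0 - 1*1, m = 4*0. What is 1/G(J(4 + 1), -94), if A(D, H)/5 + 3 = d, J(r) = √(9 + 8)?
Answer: -1/110 ≈ -0.0090909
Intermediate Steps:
m = 0
J(r) = √17
F = -4 (F = -3 + (0 - 1*1) = -3 + (0 - 1) = -3 - 1 = -4)
d = -19 (d = -20 + 1 = -19)
A(D, H) = -110 (A(D, H) = -15 + 5*(-19) = -15 - 95 = -110)
G(f, p) = -110
1/G(J(4 + 1), -94) = 1/(-110) = -1/110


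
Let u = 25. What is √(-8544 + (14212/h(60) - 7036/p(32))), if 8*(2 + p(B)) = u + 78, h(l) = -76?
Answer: I*√70981995/87 ≈ 96.84*I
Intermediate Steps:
p(B) = 87/8 (p(B) = -2 + (25 + 78)/8 = -2 + (⅛)*103 = -2 + 103/8 = 87/8)
√(-8544 + (14212/h(60) - 7036/p(32))) = √(-8544 + (14212/(-76) - 7036/87/8)) = √(-8544 + (14212*(-1/76) - 7036*8/87)) = √(-8544 + (-187 - 56288/87)) = √(-8544 - 72557/87) = √(-815885/87) = I*√70981995/87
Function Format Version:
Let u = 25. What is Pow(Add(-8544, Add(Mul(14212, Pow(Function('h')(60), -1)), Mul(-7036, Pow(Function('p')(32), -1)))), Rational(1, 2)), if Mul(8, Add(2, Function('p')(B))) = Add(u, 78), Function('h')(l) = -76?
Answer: Mul(Rational(1, 87), I, Pow(70981995, Rational(1, 2))) ≈ Mul(96.840, I)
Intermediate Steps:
Function('p')(B) = Rational(87, 8) (Function('p')(B) = Add(-2, Mul(Rational(1, 8), Add(25, 78))) = Add(-2, Mul(Rational(1, 8), 103)) = Add(-2, Rational(103, 8)) = Rational(87, 8))
Pow(Add(-8544, Add(Mul(14212, Pow(Function('h')(60), -1)), Mul(-7036, Pow(Function('p')(32), -1)))), Rational(1, 2)) = Pow(Add(-8544, Add(Mul(14212, Pow(-76, -1)), Mul(-7036, Pow(Rational(87, 8), -1)))), Rational(1, 2)) = Pow(Add(-8544, Add(Mul(14212, Rational(-1, 76)), Mul(-7036, Rational(8, 87)))), Rational(1, 2)) = Pow(Add(-8544, Add(-187, Rational(-56288, 87))), Rational(1, 2)) = Pow(Add(-8544, Rational(-72557, 87)), Rational(1, 2)) = Pow(Rational(-815885, 87), Rational(1, 2)) = Mul(Rational(1, 87), I, Pow(70981995, Rational(1, 2)))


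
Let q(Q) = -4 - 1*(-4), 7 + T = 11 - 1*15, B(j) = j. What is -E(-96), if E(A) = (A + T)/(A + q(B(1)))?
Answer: -107/96 ≈ -1.1146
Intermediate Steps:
T = -11 (T = -7 + (11 - 1*15) = -7 + (11 - 15) = -7 - 4 = -11)
q(Q) = 0 (q(Q) = -4 + 4 = 0)
E(A) = (-11 + A)/A (E(A) = (A - 11)/(A + 0) = (-11 + A)/A)
-E(-96) = -(-11 - 96)/(-96) = -(-1)*(-107)/96 = -1*107/96 = -107/96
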